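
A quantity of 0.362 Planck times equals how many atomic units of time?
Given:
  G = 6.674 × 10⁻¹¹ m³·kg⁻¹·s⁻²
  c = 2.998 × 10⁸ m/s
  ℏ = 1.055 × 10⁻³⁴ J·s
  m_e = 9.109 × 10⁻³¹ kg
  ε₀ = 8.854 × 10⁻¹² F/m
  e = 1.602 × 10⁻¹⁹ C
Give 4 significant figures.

Planck time: t_P = √(ℏG/c⁵) = 5.392 × 10⁻⁴⁴ s
atomic unit of time: τ_au = (4πε₀)²ℏ³/(m_e e⁴) = 2.423 × 10⁻¹⁷ s
0.362 × 5.392 × 10⁻⁴⁴ / 2.423 × 10⁻¹⁷ = 8.056 × 10⁻²⁸

8.056 × 10⁻²⁸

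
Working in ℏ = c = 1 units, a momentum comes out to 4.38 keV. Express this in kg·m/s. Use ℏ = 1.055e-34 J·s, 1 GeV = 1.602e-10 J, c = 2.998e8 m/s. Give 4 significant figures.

Momentum is [E]/c; divide by c.
1 GeV → 1/c × (1 GeV in J) = 5.344e-19 kg·m/s.
Convert the energy scale: 4.38 keV = 4.38e-6 GeV.
Result: 4.38e-6 × 5.344e-19 = 2.340e-24 kg·m/s.

2.340e-24 kg·m/s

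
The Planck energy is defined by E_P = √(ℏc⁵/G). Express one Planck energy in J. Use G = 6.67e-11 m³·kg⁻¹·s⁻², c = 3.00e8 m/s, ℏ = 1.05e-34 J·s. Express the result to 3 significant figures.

1.96e9 J

E_P = √(ℏc⁵/G)
  = √(3.83e18)
  = 1.96e9 J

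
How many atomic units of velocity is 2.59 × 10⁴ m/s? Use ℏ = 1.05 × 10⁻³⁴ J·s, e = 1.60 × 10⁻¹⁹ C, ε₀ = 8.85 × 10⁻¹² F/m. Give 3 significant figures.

atomic unit of velocity: v_au = e²/(4πε₀ℏ) = 2.19 × 10⁶ m/s.
2.59 × 10⁴ / 2.19 × 10⁶ = 0.0118

0.0118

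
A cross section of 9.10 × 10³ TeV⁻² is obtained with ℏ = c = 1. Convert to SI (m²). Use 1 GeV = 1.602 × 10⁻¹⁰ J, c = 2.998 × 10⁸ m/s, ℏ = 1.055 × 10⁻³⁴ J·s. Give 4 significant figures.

Area is [L]² = [E]⁻²·(ℏc)²; restore (ℏc)².
1 GeV⁻² → (ℏc)² × (1 GeV in J)⁻² = 3.898 × 10⁻³² m².
Convert the energy scale: 9.10 × 10³ TeV⁻² = 9.10 × 10⁻³ GeV⁻².
Result: 9.10 × 10⁻³ × 3.898 × 10⁻³² = 3.547 × 10⁻³⁴ m².

3.547 × 10⁻³⁴ m²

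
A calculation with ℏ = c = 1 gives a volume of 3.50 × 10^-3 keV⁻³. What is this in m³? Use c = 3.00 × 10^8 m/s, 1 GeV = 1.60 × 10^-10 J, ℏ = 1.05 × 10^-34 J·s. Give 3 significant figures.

Volume is [L]³ = [E]⁻³·(ℏc)³.
1 GeV⁻³ → (ℏc)³ × (1 GeV in J)⁻³ = 7.63 × 10^-48 m³.
Convert the energy scale: 3.50 × 10^-3 keV⁻³ = 3.50 × 10^15 GeV⁻³.
Result: 3.50 × 10^15 × 7.63 × 10^-48 = 2.67 × 10^-32 m³.

2.67 × 10^-32 m³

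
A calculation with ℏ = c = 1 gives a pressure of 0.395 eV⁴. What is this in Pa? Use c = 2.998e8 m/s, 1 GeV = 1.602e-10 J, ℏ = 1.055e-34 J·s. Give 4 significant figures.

8.222 Pa

Pressure is [E]/[L]³ = [E]⁴/(ℏc)³.
1 GeV⁴ → 1/(ℏc)³ × (1 GeV in J)⁴ = 2.082e37 Pa.
Convert the energy scale: 0.395 eV⁴ = 3.95e-37 GeV⁴.
Result: 3.95e-37 × 2.082e37 = 8.222 Pa.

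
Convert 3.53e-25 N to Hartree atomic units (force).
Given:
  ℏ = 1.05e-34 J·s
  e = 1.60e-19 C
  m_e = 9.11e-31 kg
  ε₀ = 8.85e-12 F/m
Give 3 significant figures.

4.24e-18

atomic unit of force: F_au = E_h/a₀ = m_e²e⁶/((4πε₀)³ℏ⁴) = 8.33e-8 N.
3.53e-25 / 8.33e-8 = 4.24e-18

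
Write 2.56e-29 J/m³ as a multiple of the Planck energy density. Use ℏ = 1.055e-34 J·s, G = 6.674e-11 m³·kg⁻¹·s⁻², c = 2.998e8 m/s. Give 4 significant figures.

Planck energy density: u_P = c⁷/(ℏG²) = 4.632e113 J/m³.
2.56e-29 / 4.632e113 = 5.526e-143

5.526e-143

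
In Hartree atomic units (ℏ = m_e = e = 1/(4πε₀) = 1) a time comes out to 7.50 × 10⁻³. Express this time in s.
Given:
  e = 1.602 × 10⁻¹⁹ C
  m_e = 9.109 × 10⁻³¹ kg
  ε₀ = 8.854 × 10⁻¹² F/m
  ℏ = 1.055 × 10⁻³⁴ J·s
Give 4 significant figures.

One atomic unit of time: τ_au = (4πε₀)²ℏ³/(m_e e⁴) = 2.423 × 10⁻¹⁷ s.
7.50 × 10⁻³ × 2.423 × 10⁻¹⁷ s = 1.817 × 10⁻¹⁹ s

1.817 × 10⁻¹⁹ s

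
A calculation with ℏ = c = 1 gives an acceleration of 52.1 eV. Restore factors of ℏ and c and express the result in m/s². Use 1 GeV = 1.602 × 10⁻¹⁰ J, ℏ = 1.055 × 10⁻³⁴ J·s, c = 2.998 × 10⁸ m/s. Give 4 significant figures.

2.372 × 10²⁵ m/s²

Acceleration is [L]/[T]² = c·[E]/ℏ.
1 GeV → c/ℏ × (1 GeV in J) = 4.552 × 10³² m/s².
Convert the energy scale: 52.1 eV = 5.21 × 10⁻⁸ GeV.
Result: 5.21 × 10⁻⁸ × 4.552 × 10³² = 2.372 × 10²⁵ m/s².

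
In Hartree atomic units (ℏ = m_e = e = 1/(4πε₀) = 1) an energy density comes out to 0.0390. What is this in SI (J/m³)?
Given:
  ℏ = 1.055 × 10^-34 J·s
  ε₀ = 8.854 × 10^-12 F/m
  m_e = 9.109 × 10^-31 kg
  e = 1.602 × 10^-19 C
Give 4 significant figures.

1.142 × 10^12 J/m³

One atomic unit of energy density: u_au = E_h/a₀³ = m_e⁴e¹⁰/((4πε₀)⁵ℏ⁸) = 2.929 × 10^13 J/m³.
0.0390 × 2.929 × 10^13 J/m³ = 1.142 × 10^12 J/m³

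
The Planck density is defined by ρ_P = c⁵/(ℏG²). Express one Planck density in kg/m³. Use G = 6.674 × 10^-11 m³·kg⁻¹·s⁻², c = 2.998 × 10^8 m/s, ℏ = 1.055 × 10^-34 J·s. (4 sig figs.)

ρ_P = c⁵/(ℏG²)
  = 2.422 × 10^42 / 4.699 × 10^-55
  = 5.154 × 10^96 kg/m³

5.154 × 10^96 kg/m³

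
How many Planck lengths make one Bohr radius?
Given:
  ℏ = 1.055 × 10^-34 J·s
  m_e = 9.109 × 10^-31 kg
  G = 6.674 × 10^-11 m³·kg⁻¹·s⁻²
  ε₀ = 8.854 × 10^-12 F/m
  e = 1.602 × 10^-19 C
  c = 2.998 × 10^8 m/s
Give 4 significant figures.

Bohr radius: a₀ = 4πε₀ℏ²/(m_e e²) = 5.297 × 10^-11 m
Planck length: ℓ_P = √(ℏG/c³) = 1.616 × 10^-35 m
ratio = 5.297 × 10^-11 / 1.616 × 10^-35 = 3.277 × 10^24

3.277 × 10^24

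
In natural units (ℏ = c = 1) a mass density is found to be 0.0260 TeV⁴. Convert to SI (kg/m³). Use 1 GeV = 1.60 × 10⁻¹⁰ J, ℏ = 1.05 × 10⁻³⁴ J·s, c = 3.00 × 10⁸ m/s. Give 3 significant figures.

6.06 × 10³⁰ kg/m³

Mass density is [E]/(c²[L]³) = [E]⁴/(ℏ³c⁵).
1 GeV⁴ → 1/(ℏ³c⁵) × (1 GeV in J)⁴ = 2.33 × 10²⁰ kg/m³.
Convert the energy scale: 0.0260 TeV⁴ = 2.60 × 10¹⁰ GeV⁴.
Result: 2.60 × 10¹⁰ × 2.33 × 10²⁰ = 6.06 × 10³⁰ kg/m³.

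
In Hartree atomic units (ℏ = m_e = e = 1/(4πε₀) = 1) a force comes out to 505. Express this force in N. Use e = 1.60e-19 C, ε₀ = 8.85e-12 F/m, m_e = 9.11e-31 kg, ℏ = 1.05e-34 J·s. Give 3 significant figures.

One atomic unit of force: F_au = E_h/a₀ = m_e²e⁶/((4πε₀)³ℏ⁴) = 8.33e-8 N.
505 × 8.33e-8 N = 4.21e-5 N

4.21e-5 N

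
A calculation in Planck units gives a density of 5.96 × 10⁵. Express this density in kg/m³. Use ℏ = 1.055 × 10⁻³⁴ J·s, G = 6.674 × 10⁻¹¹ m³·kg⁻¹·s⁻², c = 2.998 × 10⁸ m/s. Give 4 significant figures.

One Planck density: ρ_P = c⁵/(ℏG²) = 5.154 × 10⁹⁶ kg/m³.
5.96 × 10⁵ × 5.154 × 10⁹⁶ kg/m³ = 3.072 × 10¹⁰² kg/m³

3.072 × 10¹⁰² kg/m³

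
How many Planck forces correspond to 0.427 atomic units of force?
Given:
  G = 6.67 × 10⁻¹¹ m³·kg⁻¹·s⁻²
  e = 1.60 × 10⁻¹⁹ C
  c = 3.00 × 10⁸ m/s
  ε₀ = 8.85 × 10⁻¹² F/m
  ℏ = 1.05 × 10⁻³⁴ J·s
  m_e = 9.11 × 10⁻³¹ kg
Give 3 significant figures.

atomic unit of force: F_au = E_h/a₀ = m_e²e⁶/((4πε₀)³ℏ⁴) = 8.33 × 10⁻⁸ N
Planck force: F_P = c⁴/G = 1.21 × 10⁴⁴ N
0.427 × 8.33 × 10⁻⁸ / 1.21 × 10⁴⁴ = 2.93 × 10⁻⁵²

2.93 × 10⁻⁵²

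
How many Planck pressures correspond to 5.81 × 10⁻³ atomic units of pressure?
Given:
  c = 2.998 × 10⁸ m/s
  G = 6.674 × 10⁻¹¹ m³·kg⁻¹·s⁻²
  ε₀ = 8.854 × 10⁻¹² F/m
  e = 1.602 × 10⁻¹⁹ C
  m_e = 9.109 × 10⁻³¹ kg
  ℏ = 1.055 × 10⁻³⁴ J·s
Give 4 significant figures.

3.674 × 10⁻¹⁰³

atomic unit of pressure: P_au = E_h/a₀³ = m_e⁴e¹⁰/((4πε₀)⁵ℏ⁸) = 2.929 × 10¹³ Pa
Planck pressure: p_P = c⁷/(ℏG²) = 4.632 × 10¹¹³ Pa
5.81 × 10⁻³ × 2.929 × 10¹³ / 4.632 × 10¹¹³ = 3.674 × 10⁻¹⁰³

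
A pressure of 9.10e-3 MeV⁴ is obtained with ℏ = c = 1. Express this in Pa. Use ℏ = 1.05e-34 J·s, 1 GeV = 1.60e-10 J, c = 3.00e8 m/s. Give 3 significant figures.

Pressure is [E]/[L]³ = [E]⁴/(ℏc)³.
1 GeV⁴ → 1/(ℏc)³ × (1 GeV in J)⁴ = 2.10e37 Pa.
Convert the energy scale: 9.10e-3 MeV⁴ = 9.10e-15 GeV⁴.
Result: 9.10e-15 × 2.10e37 = 1.91e23 Pa.

1.91e23 Pa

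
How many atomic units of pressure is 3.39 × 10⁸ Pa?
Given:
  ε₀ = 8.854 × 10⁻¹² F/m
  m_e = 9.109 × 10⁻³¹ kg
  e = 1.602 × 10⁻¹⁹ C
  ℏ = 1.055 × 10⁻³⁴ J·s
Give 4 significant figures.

atomic unit of pressure: P_au = E_h/a₀³ = m_e⁴e¹⁰/((4πε₀)⁵ℏ⁸) = 2.929 × 10¹³ Pa.
3.39 × 10⁸ / 2.929 × 10¹³ = 1.157 × 10⁻⁵

1.157 × 10⁻⁵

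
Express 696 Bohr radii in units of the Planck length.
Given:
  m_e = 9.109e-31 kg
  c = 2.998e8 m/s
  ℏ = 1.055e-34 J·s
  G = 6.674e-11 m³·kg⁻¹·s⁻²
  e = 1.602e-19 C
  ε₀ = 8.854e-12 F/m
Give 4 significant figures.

Bohr radius: a₀ = 4πε₀ℏ²/(m_e e²) = 5.297e-11 m
Planck length: ℓ_P = √(ℏG/c³) = 1.616e-35 m
696 × 5.297e-11 / 1.616e-35 = 2.281e27

2.281e27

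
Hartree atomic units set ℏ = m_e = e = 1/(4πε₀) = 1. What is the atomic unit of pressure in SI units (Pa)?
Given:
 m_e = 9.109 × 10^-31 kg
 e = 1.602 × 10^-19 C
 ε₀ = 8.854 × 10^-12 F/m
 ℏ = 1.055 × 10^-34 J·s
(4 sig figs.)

2.929 × 10^13 Pa

From ℏ = m_e = e = 1/(4πε₀) = 1 the pressure scale is P_au = E_h/a₀³ = m_e⁴e¹⁰/((4πε₀)⁵ℏ⁸).
E_h = 4.354 × 10^-18 J
a₀ = 5.297 × 10^-11 m
E_h/a₀³ = 2.929 × 10^13 Pa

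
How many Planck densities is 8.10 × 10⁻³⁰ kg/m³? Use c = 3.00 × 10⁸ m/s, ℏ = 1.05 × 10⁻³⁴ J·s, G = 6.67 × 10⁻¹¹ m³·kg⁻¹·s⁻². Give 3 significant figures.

Planck density: ρ_P = c⁵/(ℏG²) = 5.20 × 10⁹⁶ kg/m³.
8.10 × 10⁻³⁰ / 5.20 × 10⁹⁶ = 1.56 × 10⁻¹²⁶

1.56 × 10⁻¹²⁶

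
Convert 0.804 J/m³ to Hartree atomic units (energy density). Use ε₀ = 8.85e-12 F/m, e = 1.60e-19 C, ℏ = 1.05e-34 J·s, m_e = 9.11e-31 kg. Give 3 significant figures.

2.67e-14

atomic unit of energy density: u_au = E_h/a₀³ = m_e⁴e¹⁰/((4πε₀)⁵ℏ⁸) = 3.01e13 J/m³.
0.804 / 3.01e13 = 2.67e-14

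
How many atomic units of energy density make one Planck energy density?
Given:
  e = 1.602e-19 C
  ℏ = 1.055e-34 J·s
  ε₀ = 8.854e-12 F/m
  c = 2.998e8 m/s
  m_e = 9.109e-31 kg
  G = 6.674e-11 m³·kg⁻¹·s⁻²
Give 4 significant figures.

1.581e100

Planck energy density: u_P = c⁷/(ℏG²) = 4.632e113 J/m³
atomic unit of energy density: u_au = E_h/a₀³ = m_e⁴e¹⁰/((4πε₀)⁵ℏ⁸) = 2.929e13 J/m³
ratio = 4.632e113 / 2.929e13 = 1.581e100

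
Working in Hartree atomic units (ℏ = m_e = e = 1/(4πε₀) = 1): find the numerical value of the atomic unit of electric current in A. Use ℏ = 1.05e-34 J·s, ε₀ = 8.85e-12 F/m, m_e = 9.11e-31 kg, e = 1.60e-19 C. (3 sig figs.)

The unique combination of the constants set to 1 with dimensions of current is I_au = e E_h/ℏ = m_e e⁵/((4πε₀)²ℏ³).
E_h = 4.38e-18 J
e·E_h/ℏ = 6.67e-3 A

6.67e-3 A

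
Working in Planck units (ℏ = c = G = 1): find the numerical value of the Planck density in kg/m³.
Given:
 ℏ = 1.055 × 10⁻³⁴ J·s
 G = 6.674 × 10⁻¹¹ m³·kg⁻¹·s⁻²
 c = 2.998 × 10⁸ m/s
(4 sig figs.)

Dimensional analysis gives ρ_P = c⁵/(ℏG²).
  = 2.422 × 10⁴² / 4.699 × 10⁻⁵⁵
  = 5.154 × 10⁹⁶ kg/m³

5.154 × 10⁹⁶ kg/m³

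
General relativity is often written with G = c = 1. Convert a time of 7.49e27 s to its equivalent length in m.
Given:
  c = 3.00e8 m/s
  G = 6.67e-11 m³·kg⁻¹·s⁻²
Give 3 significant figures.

Time → length via c.
7.49e27 s × (c) = 2.25e36 m

2.25e36 m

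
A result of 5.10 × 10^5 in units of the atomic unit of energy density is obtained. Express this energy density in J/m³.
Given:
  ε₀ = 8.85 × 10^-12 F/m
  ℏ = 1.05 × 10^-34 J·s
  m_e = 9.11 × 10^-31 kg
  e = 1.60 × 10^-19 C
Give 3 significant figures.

One atomic unit of energy density: u_au = E_h/a₀³ = m_e⁴e¹⁰/((4πε₀)⁵ℏ⁸) = 3.01 × 10^13 J/m³.
5.10 × 10^5 × 3.01 × 10^13 J/m³ = 1.54 × 10^19 J/m³

1.54 × 10^19 J/m³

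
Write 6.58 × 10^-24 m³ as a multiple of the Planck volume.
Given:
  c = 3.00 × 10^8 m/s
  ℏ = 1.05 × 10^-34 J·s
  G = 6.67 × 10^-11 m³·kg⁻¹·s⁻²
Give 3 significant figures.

1.58 × 10^81

Planck volume: V_P = (ℏG/c³)^(3/2) = 4.18 × 10^-105 m³.
6.58 × 10^-24 / 4.18 × 10^-105 = 1.58 × 10^81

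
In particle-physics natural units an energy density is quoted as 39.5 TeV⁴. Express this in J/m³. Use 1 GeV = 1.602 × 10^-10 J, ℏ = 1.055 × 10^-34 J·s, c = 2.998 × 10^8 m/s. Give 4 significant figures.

8.222 × 10^50 J/m³

[E]/[L]³ = [E]⁴/(ℏc)³; restore (ℏc)⁻³.
1 GeV⁴ → 1/(ℏc)³ × (1 GeV in J)⁴ = 2.082 × 10^37 J/m³.
Convert the energy scale: 39.5 TeV⁴ = 3.95 × 10^13 GeV⁴.
Result: 3.95 × 10^13 × 2.082 × 10^37 = 8.222 × 10^50 J/m³.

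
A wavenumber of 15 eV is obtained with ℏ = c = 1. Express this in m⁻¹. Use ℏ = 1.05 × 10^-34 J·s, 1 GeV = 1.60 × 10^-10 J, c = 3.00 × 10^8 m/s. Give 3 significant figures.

7.62 × 10^7 m⁻¹

Inverse length is [E]/(ℏc).
1 GeV → 1/(ℏc) × (1 GeV in J) = 5.08 × 10^15 m⁻¹.
Convert the energy scale: 15 eV = 1.50 × 10^-8 GeV.
Result: 1.50 × 10^-8 × 5.08 × 10^15 = 7.62 × 10^7 m⁻¹.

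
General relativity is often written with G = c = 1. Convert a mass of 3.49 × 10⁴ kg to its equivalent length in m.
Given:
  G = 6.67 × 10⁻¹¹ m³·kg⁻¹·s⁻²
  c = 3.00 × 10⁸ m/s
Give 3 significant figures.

In G = c = 1 units mass has dimensions of length; the conversion factor is G/c².
3.49 × 10⁴ kg × (G/c²) = 2.59 × 10⁻²³ m

2.59 × 10⁻²³ m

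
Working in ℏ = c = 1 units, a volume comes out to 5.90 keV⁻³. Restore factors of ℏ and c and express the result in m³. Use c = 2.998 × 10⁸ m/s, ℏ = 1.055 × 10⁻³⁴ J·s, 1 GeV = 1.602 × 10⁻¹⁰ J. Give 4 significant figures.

4.541 × 10⁻²⁹ m³

Volume is [L]³ = [E]⁻³·(ℏc)³.
1 GeV⁻³ → (ℏc)³ × (1 GeV in J)⁻³ = 7.696 × 10⁻⁴⁸ m³.
Convert the energy scale: 5.90 keV⁻³ = 5.90 × 10¹⁸ GeV⁻³.
Result: 5.90 × 10¹⁸ × 7.696 × 10⁻⁴⁸ = 4.541 × 10⁻²⁹ m³.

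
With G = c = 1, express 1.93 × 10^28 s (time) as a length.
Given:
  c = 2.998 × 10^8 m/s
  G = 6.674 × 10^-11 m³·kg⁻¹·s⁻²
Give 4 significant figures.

5.786 × 10^36 m

Time → length via c.
1.93 × 10^28 s × (c) = 5.786 × 10^36 m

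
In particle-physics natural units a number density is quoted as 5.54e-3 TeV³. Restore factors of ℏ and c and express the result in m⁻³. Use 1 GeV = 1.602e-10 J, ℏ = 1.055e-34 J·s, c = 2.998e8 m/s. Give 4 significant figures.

Number density is [L]⁻³ = [E]³/(ℏc)³.
1 GeV³ → 1/(ℏc)³ × (1 GeV in J)³ = 1.299e47 m⁻³.
Convert the energy scale: 5.54e-3 TeV³ = 5.54e6 GeV³.
Result: 5.54e6 × 1.299e47 = 7.199e53 m⁻³.

7.199e53 m⁻³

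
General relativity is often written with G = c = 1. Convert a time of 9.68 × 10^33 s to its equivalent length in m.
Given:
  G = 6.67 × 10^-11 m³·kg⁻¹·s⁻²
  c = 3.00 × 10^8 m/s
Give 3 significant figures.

Time → length via c.
9.68 × 10^33 s × (c) = 2.90 × 10^42 m

2.90 × 10^42 m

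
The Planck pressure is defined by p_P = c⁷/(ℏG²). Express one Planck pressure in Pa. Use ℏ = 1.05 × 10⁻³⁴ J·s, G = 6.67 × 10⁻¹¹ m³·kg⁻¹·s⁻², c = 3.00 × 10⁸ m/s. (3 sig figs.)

p_P = c⁷/(ℏG²)
  = 2.19 × 10⁵⁹ / 4.67 × 10⁻⁵⁵
  = 4.68 × 10¹¹³ Pa

4.68 × 10¹¹³ Pa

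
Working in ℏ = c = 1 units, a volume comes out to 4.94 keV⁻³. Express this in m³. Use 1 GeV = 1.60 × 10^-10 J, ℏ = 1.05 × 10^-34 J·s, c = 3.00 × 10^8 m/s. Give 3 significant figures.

Volume is [L]³ = [E]⁻³·(ℏc)³.
1 GeV⁻³ → (ℏc)³ × (1 GeV in J)⁻³ = 7.63 × 10^-48 m³.
Convert the energy scale: 4.94 keV⁻³ = 4.94 × 10^18 GeV⁻³.
Result: 4.94 × 10^18 × 7.63 × 10^-48 = 3.77 × 10^-29 m³.

3.77 × 10^-29 m³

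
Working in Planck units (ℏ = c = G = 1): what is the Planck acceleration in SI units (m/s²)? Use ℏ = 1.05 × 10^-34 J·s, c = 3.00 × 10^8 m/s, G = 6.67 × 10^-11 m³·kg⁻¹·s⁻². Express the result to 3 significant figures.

Dimensional analysis gives a_P = √(c⁷/(ℏG)).
  = √(3.12 × 10^103)
  = 5.59 × 10^51 m/s²

5.59 × 10^51 m/s²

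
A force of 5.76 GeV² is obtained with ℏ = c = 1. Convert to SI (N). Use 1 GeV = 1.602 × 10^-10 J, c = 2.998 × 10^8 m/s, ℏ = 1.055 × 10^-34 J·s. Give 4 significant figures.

4.674 × 10^6 N

Force is [E]/[L] = [E]²/(ℏc); restore (ℏc)⁻¹.
1 GeV² → 1/(ℏc) × (1 GeV in J)² = 8.114 × 10^5 N.
Result: 5.76 × 8.114 × 10^5 = 4.674 × 10^6 N.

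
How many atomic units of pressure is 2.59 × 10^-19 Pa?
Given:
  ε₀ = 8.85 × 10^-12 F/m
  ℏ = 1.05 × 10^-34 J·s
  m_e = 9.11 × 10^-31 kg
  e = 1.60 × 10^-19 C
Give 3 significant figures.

atomic unit of pressure: P_au = E_h/a₀³ = m_e⁴e¹⁰/((4πε₀)⁵ℏ⁸) = 3.01 × 10^13 Pa.
2.59 × 10^-19 / 3.01 × 10^13 = 8.60 × 10^-33

8.60 × 10^-33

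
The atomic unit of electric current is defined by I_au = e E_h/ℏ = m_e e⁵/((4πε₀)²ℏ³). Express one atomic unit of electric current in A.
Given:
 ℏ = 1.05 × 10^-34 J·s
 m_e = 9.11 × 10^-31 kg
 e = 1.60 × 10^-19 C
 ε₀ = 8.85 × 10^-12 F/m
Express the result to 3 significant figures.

6.67 × 10^-3 A

I_au = e E_h/ℏ = m_e e⁵/((4πε₀)²ℏ³)
E_h = 4.38 × 10^-18 J
e·E_h/ℏ = 6.67 × 10^-3 A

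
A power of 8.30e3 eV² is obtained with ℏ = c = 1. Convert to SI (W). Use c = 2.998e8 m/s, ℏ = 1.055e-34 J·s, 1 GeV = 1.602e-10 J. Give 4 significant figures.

2.019 W

Power is [E]/[T] = [E]²/ℏ.
1 GeV² → 1/ℏ × (1 GeV in J)² = 2.433e14 W.
Convert the energy scale: 8.30e3 eV² = 8.30e-15 GeV².
Result: 8.30e-15 × 2.433e14 = 2.019 W.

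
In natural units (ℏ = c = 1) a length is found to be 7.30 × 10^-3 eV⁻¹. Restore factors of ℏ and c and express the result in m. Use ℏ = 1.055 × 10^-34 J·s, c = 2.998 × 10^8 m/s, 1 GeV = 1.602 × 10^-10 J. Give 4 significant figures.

1.441 × 10^-9 m

A length is [E]⁻¹ in ℏ=c=1; restore one factor of ℏc.
1 GeV⁻¹ → ℏc × (1 GeV in J)⁻¹ = 1.974 × 10^-16 m.
Convert the energy scale: 7.30 × 10^-3 eV⁻¹ = 7.30 × 10^6 GeV⁻¹.
Result: 7.30 × 10^6 × 1.974 × 10^-16 = 1.441 × 10^-9 m.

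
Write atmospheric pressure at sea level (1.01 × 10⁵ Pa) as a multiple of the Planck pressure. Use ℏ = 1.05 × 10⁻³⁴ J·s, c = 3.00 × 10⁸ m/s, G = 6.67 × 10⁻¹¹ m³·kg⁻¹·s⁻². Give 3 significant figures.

2.16 × 10⁻¹⁰⁹

Planck pressure: p_P = c⁷/(ℏG²) = 4.68 × 10¹¹³ Pa.
1.01 × 10⁵ / 4.68 × 10¹¹³ = 2.16 × 10⁻¹⁰⁹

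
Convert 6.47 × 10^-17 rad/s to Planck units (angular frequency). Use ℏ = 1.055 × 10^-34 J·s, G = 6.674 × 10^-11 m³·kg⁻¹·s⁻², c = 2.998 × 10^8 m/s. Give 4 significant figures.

Planck angular frequency: ω_P = √(c⁵/(ℏG)) = 1.855 × 10^43 rad/s.
6.47 × 10^-17 / 1.855 × 10^43 = 3.489 × 10^-60

3.489 × 10^-60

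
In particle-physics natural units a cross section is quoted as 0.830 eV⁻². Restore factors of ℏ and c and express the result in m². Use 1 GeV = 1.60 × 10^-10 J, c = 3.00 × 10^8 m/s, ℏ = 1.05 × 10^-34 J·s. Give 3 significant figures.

Area is [L]² = [E]⁻²·(ℏc)²; restore (ℏc)².
1 GeV⁻² → (ℏc)² × (1 GeV in J)⁻² = 3.88 × 10^-32 m².
Convert the energy scale: 0.830 eV⁻² = 8.30 × 10^17 GeV⁻².
Result: 8.30 × 10^17 × 3.88 × 10^-32 = 3.22 × 10^-14 m².

3.22 × 10^-14 m²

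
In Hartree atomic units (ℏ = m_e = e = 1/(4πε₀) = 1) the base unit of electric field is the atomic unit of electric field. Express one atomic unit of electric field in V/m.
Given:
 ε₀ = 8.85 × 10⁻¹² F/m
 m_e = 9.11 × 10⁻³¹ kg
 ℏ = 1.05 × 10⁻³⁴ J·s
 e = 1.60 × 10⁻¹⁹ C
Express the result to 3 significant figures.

5.20 × 10¹¹ V/m

E_au = E_h/(e a₀) = m_e²e⁵/((4πε₀)³ℏ⁴)
E_h = 4.38 × 10⁻¹⁸ J
a₀ = 5.26 × 10⁻¹¹ m
E_h/(e·a₀) = 5.20 × 10¹¹ V/m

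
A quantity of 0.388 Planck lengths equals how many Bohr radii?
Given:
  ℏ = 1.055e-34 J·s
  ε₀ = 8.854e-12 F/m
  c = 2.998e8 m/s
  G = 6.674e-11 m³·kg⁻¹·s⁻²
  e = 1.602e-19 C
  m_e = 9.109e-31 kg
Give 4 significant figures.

1.184e-25

Planck length: ℓ_P = √(ℏG/c³) = 1.616e-35 m
Bohr radius: a₀ = 4πε₀ℏ²/(m_e e²) = 5.297e-11 m
0.388 × 1.616e-35 / 5.297e-11 = 1.184e-25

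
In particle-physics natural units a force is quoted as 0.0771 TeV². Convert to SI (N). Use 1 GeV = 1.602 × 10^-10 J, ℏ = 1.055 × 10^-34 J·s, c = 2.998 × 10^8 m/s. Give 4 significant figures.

6.256 × 10^10 N

Force is [E]/[L] = [E]²/(ℏc); restore (ℏc)⁻¹.
1 GeV² → 1/(ℏc) × (1 GeV in J)² = 8.114 × 10^5 N.
Convert the energy scale: 0.0771 TeV² = 7.71 × 10^4 GeV².
Result: 7.71 × 10^4 × 8.114 × 10^5 = 6.256 × 10^10 N.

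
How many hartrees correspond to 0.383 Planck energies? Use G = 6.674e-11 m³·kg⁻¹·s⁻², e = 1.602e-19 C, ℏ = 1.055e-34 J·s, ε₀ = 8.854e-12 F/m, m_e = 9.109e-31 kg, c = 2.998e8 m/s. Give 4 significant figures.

Planck energy: E_P = √(ℏc⁵/G) = 1.957e9 J
hartree: E_h = m_e e⁴/(4πε₀ℏ)² = 4.354e-18 J
0.383 × 1.957e9 / 4.354e-18 = 1.721e26

1.721e26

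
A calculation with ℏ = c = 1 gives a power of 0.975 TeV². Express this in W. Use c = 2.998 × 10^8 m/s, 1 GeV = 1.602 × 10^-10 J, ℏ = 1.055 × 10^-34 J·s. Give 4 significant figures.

Power is [E]/[T] = [E]²/ℏ.
1 GeV² → 1/ℏ × (1 GeV in J)² = 2.433 × 10^14 W.
Convert the energy scale: 0.975 TeV² = 9.75 × 10^5 GeV².
Result: 9.75 × 10^5 × 2.433 × 10^14 = 2.372 × 10^20 W.

2.372 × 10^20 W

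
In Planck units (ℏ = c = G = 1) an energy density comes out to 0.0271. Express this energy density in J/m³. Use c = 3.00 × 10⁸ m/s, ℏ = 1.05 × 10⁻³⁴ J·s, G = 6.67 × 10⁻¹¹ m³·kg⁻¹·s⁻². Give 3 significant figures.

One Planck energy density: u_P = c⁷/(ℏG²) = 4.68 × 10¹¹³ J/m³.
0.0271 × 4.68 × 10¹¹³ J/m³ = 1.27 × 10¹¹² J/m³

1.27 × 10¹¹² J/m³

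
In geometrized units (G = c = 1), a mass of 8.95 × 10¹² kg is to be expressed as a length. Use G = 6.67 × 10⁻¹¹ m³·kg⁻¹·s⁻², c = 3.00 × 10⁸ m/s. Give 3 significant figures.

In G = c = 1 units mass has dimensions of length; the conversion factor is G/c².
8.95 × 10¹² kg × (G/c²) = 6.63 × 10⁻¹⁵ m

6.63 × 10⁻¹⁵ m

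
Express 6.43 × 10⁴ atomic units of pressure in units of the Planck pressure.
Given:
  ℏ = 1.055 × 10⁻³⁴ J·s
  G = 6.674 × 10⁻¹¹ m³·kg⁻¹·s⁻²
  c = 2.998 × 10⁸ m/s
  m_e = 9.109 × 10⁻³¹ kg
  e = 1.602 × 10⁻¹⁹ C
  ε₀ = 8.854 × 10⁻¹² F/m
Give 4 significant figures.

4.066 × 10⁻⁹⁶

atomic unit of pressure: P_au = E_h/a₀³ = m_e⁴e¹⁰/((4πε₀)⁵ℏ⁸) = 2.929 × 10¹³ Pa
Planck pressure: p_P = c⁷/(ℏG²) = 4.632 × 10¹¹³ Pa
6.43 × 10⁴ × 2.929 × 10¹³ / 4.632 × 10¹¹³ = 4.066 × 10⁻⁹⁶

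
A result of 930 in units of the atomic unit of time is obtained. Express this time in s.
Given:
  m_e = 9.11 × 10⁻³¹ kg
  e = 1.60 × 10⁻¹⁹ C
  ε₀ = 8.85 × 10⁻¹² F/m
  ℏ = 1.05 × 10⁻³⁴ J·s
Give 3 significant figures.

2.23 × 10⁻¹⁴ s

One atomic unit of time: τ_au = (4πε₀)²ℏ³/(m_e e⁴) = 2.40 × 10⁻¹⁷ s.
930 × 2.40 × 10⁻¹⁷ s = 2.23 × 10⁻¹⁴ s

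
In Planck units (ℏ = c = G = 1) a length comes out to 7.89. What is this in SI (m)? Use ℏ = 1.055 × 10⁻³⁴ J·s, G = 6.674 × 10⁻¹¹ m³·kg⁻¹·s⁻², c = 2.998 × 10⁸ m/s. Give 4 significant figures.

1.275 × 10⁻³⁴ m

One Planck length: ℓ_P = √(ℏG/c³) = 1.616 × 10⁻³⁵ m.
7.89 × 1.616 × 10⁻³⁵ m = 1.275 × 10⁻³⁴ m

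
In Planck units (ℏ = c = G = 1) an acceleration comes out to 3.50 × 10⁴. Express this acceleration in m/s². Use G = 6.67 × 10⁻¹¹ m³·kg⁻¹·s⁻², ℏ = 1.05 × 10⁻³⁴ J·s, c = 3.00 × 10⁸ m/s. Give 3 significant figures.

One Planck acceleration: a_P = √(c⁷/(ℏG)) = 5.59 × 10⁵¹ m/s².
3.50 × 10⁴ × 5.59 × 10⁵¹ m/s² = 1.96 × 10⁵⁶ m/s²

1.96 × 10⁵⁶ m/s²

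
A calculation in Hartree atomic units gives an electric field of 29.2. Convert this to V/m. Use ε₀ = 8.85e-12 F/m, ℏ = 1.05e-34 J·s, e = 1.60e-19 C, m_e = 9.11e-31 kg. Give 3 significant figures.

1.52e13 V/m

One atomic unit of electric field: E_au = E_h/(e a₀) = m_e²e⁵/((4πε₀)³ℏ⁴) = 5.20e11 V/m.
29.2 × 5.20e11 V/m = 1.52e13 V/m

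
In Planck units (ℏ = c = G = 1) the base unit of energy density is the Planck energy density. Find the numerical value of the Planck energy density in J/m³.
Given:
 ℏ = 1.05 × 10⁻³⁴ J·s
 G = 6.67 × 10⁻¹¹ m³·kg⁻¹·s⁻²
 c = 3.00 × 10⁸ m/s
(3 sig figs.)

u_P = c⁷/(ℏG²)
  = 2.19 × 10⁵⁹ / 4.67 × 10⁻⁵⁵
  = 4.68 × 10¹¹³ J/m³

4.68 × 10¹¹³ J/m³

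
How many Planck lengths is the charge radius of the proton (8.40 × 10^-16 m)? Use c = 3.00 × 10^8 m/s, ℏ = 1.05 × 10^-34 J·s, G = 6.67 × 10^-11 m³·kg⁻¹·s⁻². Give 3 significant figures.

5.22 × 10^19

Planck length: ℓ_P = √(ℏG/c³) = 1.61 × 10^-35 m.
8.40 × 10^-16 / 1.61 × 10^-35 = 5.22 × 10^19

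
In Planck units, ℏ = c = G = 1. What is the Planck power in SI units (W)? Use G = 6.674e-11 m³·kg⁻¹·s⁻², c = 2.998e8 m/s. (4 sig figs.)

3.629e52 W

From ℏ = c = G = 1 the power scale is P_P = c⁵/G.
  = 2.422e42 / 6.674e-11
  = 3.629e52 W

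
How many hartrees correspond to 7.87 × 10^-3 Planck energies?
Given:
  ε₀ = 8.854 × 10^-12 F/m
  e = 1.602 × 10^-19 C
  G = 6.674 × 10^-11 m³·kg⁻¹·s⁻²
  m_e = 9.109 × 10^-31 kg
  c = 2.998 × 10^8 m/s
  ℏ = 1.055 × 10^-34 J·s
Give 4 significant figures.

Planck energy: E_P = √(ℏc⁵/G) = 1.957 × 10^9 J
hartree: E_h = m_e e⁴/(4πε₀ℏ)² = 4.354 × 10^-18 J
7.87 × 10^-3 × 1.957 × 10^9 / 4.354 × 10^-18 = 3.536 × 10^24

3.536 × 10^24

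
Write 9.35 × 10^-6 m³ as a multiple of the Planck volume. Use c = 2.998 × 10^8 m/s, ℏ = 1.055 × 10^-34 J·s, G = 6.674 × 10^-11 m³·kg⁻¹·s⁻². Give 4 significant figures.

2.214 × 10^99

Planck volume: V_P = (ℏG/c³)^(3/2) = 4.224 × 10^-105 m³.
9.35 × 10^-6 / 4.224 × 10^-105 = 2.214 × 10^99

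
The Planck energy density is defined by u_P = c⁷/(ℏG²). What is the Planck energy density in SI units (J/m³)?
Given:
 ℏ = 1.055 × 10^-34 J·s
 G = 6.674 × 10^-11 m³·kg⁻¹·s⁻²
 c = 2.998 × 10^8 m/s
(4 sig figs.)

u_P = c⁷/(ℏG²)
  = 2.177 × 10^59 / 4.699 × 10^-55
  = 4.632 × 10^113 J/m³

4.632 × 10^113 J/m³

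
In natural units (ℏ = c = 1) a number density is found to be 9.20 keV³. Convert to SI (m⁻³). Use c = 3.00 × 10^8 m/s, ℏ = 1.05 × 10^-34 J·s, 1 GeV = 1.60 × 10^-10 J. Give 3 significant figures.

1.21 × 10^30 m⁻³

Number density is [L]⁻³ = [E]³/(ℏc)³.
1 GeV³ → 1/(ℏc)³ × (1 GeV in J)³ = 1.31 × 10^47 m⁻³.
Convert the energy scale: 9.20 keV³ = 9.20 × 10^-18 GeV³.
Result: 9.20 × 10^-18 × 1.31 × 10^47 = 1.21 × 10^30 m⁻³.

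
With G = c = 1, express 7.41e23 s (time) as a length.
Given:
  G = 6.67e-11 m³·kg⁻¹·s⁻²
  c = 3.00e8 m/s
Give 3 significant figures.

Time → length via c.
7.41e23 s × (c) = 2.22e32 m

2.22e32 m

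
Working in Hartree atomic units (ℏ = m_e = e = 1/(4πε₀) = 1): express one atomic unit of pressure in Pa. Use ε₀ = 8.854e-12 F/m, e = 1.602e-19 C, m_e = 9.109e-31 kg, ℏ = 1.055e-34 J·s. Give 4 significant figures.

Dimensional analysis gives P_au = E_h/a₀³ = m_e⁴e¹⁰/((4πε₀)⁵ℏ⁸).
E_h = 4.354e-18 J
a₀ = 5.297e-11 m
E_h/a₀³ = 2.929e13 Pa

2.929e13 Pa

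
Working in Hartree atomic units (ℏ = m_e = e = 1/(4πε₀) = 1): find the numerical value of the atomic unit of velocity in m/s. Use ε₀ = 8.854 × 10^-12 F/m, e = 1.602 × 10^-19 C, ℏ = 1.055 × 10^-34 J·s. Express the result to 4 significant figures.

2.186 × 10^6 m/s

The unique combination of the constants set to 1 with dimensions of velocity is v_au = e²/(4πε₀ℏ).
  = 2.566 × 10^-38 / 1.174 × 10^-44
  = 2.186 × 10^6 m/s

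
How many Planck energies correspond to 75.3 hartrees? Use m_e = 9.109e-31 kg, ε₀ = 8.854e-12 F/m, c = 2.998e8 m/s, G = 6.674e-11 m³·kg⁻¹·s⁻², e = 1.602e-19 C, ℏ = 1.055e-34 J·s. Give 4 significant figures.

1.676e-25

hartree: E_h = m_e e⁴/(4πε₀ℏ)² = 4.354e-18 J
Planck energy: E_P = √(ℏc⁵/G) = 1.957e9 J
75.3 × 4.354e-18 / 1.957e9 = 1.676e-25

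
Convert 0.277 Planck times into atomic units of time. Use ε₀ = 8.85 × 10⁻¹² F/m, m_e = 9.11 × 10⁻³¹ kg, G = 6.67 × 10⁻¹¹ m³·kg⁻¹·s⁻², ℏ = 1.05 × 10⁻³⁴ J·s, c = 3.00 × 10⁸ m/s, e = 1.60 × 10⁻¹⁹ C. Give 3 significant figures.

Planck time: t_P = √(ℏG/c⁵) = 5.37 × 10⁻⁴⁴ s
atomic unit of time: τ_au = (4πε₀)²ℏ³/(m_e e⁴) = 2.40 × 10⁻¹⁷ s
0.277 × 5.37 × 10⁻⁴⁴ / 2.40 × 10⁻¹⁷ = 6.20 × 10⁻²⁸

6.20 × 10⁻²⁸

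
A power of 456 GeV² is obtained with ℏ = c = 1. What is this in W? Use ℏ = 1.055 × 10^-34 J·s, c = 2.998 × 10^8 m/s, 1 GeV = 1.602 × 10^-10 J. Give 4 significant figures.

1.109 × 10^17 W

Power is [E]/[T] = [E]²/ℏ.
1 GeV² → 1/ℏ × (1 GeV in J)² = 2.433 × 10^14 W.
Result: 456 × 2.433 × 10^14 = 1.109 × 10^17 W.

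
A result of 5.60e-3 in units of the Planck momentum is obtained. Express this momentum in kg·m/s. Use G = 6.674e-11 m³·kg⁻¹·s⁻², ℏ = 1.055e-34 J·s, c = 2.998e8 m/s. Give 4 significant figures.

0.03655 kg·m/s

One Planck momentum: p_P = √(ℏc³/G) = 6.527 kg·m/s.
5.60e-3 × 6.527 kg·m/s = 0.03655 kg·m/s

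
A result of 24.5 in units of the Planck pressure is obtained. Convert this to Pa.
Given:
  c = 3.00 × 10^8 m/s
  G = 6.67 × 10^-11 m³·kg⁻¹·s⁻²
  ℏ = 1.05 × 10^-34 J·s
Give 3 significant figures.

1.15 × 10^115 Pa

One Planck pressure: p_P = c⁷/(ℏG²) = 4.68 × 10^113 Pa.
24.5 × 4.68 × 10^113 Pa = 1.15 × 10^115 Pa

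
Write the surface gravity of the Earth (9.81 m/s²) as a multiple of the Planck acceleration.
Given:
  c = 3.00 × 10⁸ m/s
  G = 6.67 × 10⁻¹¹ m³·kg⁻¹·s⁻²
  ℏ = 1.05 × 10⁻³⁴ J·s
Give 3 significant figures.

1.76 × 10⁻⁵¹

Planck acceleration: a_P = √(c⁷/(ℏG)) = 5.59 × 10⁵¹ m/s².
9.81 / 5.59 × 10⁵¹ = 1.76 × 10⁻⁵¹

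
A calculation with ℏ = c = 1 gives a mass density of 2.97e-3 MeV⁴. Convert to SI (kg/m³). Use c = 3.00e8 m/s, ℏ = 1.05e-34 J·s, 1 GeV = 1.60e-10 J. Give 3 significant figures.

Mass density is [E]/(c²[L]³) = [E]⁴/(ℏ³c⁵).
1 GeV⁴ → 1/(ℏ³c⁵) × (1 GeV in J)⁴ = 2.33e20 kg/m³.
Convert the energy scale: 2.97e-3 MeV⁴ = 2.97e-15 GeV⁴.
Result: 2.97e-15 × 2.33e20 = 6.92e5 kg/m³.

6.92e5 kg/m³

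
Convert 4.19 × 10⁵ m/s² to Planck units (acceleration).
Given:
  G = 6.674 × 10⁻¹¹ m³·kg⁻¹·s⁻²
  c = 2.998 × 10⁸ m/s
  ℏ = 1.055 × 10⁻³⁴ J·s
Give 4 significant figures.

Planck acceleration: a_P = √(c⁷/(ℏG)) = 5.560 × 10⁵¹ m/s².
4.19 × 10⁵ / 5.560 × 10⁵¹ = 7.536 × 10⁻⁴⁷

7.536 × 10⁻⁴⁷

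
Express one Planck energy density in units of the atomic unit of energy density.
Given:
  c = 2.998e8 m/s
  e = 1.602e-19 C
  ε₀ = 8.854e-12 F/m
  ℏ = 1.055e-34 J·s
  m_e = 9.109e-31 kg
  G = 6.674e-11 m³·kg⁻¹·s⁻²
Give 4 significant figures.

1.581e100

Planck energy density: u_P = c⁷/(ℏG²) = 4.632e113 J/m³
atomic unit of energy density: u_au = E_h/a₀³ = m_e⁴e¹⁰/((4πε₀)⁵ℏ⁸) = 2.929e13 J/m³
ratio = 4.632e113 / 2.929e13 = 1.581e100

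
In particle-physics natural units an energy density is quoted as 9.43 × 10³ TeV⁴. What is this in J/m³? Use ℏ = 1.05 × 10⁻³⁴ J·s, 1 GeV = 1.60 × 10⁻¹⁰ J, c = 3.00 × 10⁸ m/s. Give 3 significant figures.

1.98 × 10⁵³ J/m³

[E]/[L]³ = [E]⁴/(ℏc)³; restore (ℏc)⁻³.
1 GeV⁴ → 1/(ℏc)³ × (1 GeV in J)⁴ = 2.10 × 10³⁷ J/m³.
Convert the energy scale: 9.43 × 10³ TeV⁴ = 9.43 × 10¹⁵ GeV⁴.
Result: 9.43 × 10¹⁵ × 2.10 × 10³⁷ = 1.98 × 10⁵³ J/m³.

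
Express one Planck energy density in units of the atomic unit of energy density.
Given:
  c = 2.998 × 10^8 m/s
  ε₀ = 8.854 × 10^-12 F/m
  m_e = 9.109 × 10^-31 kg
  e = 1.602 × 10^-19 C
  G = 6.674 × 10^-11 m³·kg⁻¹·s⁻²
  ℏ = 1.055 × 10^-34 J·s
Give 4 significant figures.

Planck energy density: u_P = c⁷/(ℏG²) = 4.632 × 10^113 J/m³
atomic unit of energy density: u_au = E_h/a₀³ = m_e⁴e¹⁰/((4πε₀)⁵ℏ⁸) = 2.929 × 10^13 J/m³
ratio = 4.632 × 10^113 / 2.929 × 10^13 = 1.581 × 10^100

1.581 × 10^100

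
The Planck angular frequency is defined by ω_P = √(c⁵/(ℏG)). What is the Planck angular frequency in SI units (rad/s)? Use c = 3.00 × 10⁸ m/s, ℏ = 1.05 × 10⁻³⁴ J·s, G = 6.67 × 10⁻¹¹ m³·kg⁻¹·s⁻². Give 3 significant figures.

1.86 × 10⁴³ rad/s

ω_P = √(c⁵/(ℏG))
  = √(3.47 × 10⁸⁶)
  = 1.86 × 10⁴³ rad/s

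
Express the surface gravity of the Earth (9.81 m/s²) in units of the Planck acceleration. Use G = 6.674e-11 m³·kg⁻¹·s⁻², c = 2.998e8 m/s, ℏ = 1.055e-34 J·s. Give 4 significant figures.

Planck acceleration: a_P = √(c⁷/(ℏG)) = 5.560e51 m/s².
9.81 / 5.560e51 = 1.764e-51

1.764e-51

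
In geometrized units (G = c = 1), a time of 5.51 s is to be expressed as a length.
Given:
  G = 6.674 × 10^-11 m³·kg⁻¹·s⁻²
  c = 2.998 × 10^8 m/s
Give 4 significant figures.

1.652 × 10^9 m

Time → length via c.
5.51 s × (c) = 1.652 × 10^9 m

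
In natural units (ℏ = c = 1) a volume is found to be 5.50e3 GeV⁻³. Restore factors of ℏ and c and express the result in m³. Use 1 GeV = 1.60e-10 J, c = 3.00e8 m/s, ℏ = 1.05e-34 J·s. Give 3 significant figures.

4.20e-44 m³

Volume is [L]³ = [E]⁻³·(ℏc)³.
1 GeV⁻³ → (ℏc)³ × (1 GeV in J)⁻³ = 7.63e-48 m³.
Result: 5.50e3 × 7.63e-48 = 4.20e-44 m³.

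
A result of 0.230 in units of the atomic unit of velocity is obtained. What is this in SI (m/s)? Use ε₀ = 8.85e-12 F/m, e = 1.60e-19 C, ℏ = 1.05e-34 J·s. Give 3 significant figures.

One atomic unit of velocity: v_au = e²/(4πε₀ℏ) = 2.19e6 m/s.
0.230 × 2.19e6 m/s = 5.04e5 m/s

5.04e5 m/s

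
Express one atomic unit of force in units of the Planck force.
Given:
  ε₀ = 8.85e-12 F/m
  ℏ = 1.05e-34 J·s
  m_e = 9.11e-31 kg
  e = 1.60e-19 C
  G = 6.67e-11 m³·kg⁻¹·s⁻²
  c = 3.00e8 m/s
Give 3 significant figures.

atomic unit of force: F_au = E_h/a₀ = m_e²e⁶/((4πε₀)³ℏ⁴) = 8.33e-8 N
Planck force: F_P = c⁴/G = 1.21e44 N
ratio = 8.33e-8 / 1.21e44 = 6.86e-52

6.86e-52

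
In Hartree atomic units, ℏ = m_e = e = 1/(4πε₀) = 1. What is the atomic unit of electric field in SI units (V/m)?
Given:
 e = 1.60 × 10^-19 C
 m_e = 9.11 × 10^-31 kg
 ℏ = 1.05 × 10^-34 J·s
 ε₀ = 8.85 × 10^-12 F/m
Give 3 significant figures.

5.20 × 10^11 V/m

The unique combination of the constants set to 1 with dimensions of electric field is E_au = E_h/(e a₀) = m_e²e⁵/((4πε₀)³ℏ⁴).
E_h = 4.38 × 10^-18 J
a₀ = 5.26 × 10^-11 m
E_h/(e·a₀) = 5.20 × 10^11 V/m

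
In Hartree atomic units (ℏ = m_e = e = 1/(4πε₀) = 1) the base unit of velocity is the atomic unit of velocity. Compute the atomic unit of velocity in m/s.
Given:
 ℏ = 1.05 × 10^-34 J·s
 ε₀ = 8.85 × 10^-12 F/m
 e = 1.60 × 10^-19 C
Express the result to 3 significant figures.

2.19 × 10^6 m/s

v_au = e²/(4πε₀ℏ)
  = 2.56 × 10^-38 / 1.17 × 10^-44
  = 2.19 × 10^6 m/s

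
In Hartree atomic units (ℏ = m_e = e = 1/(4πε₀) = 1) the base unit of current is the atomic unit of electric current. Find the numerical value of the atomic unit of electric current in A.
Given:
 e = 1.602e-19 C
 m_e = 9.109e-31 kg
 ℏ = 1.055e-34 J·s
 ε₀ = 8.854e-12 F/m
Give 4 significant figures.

6.612e-3 A

I_au = e E_h/ℏ = m_e e⁵/((4πε₀)²ℏ³)
E_h = 4.354e-18 J
e·E_h/ℏ = 6.612e-3 A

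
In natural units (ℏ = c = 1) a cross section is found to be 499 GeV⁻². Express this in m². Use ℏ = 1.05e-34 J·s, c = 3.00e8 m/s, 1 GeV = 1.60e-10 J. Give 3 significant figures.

1.93e-29 m²

Area is [L]² = [E]⁻²·(ℏc)²; restore (ℏc)².
1 GeV⁻² → (ℏc)² × (1 GeV in J)⁻² = 3.88e-32 m².
Result: 499 × 3.88e-32 = 1.93e-29 m².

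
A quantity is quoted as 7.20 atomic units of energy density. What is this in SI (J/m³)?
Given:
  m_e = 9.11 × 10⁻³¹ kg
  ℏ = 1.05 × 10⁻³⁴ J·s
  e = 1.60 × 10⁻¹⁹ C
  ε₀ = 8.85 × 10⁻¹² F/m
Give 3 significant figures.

2.17 × 10¹⁴ J/m³

One atomic unit of energy density: u_au = E_h/a₀³ = m_e⁴e¹⁰/((4πε₀)⁵ℏ⁸) = 3.01 × 10¹³ J/m³.
7.20 × 3.01 × 10¹³ J/m³ = 2.17 × 10¹⁴ J/m³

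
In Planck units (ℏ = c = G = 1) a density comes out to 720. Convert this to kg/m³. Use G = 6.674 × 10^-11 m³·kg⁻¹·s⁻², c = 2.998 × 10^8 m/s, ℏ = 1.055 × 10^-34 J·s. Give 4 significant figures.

One Planck density: ρ_P = c⁵/(ℏG²) = 5.154 × 10^96 kg/m³.
720 × 5.154 × 10^96 kg/m³ = 3.711 × 10^99 kg/m³

3.711 × 10^99 kg/m³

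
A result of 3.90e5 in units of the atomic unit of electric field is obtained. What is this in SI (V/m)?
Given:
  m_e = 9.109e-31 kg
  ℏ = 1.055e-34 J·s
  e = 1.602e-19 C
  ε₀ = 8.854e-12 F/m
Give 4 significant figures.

2.001e17 V/m

One atomic unit of electric field: E_au = E_h/(e a₀) = m_e²e⁵/((4πε₀)³ℏ⁴) = 5.131e11 V/m.
3.90e5 × 5.131e11 V/m = 2.001e17 V/m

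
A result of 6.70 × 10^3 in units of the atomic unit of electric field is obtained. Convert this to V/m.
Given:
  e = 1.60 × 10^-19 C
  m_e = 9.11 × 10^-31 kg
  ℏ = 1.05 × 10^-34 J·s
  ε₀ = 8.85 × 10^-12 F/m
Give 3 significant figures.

3.49 × 10^15 V/m

One atomic unit of electric field: E_au = E_h/(e a₀) = m_e²e⁵/((4πε₀)³ℏ⁴) = 5.20 × 10^11 V/m.
6.70 × 10^3 × 5.20 × 10^11 V/m = 3.49 × 10^15 V/m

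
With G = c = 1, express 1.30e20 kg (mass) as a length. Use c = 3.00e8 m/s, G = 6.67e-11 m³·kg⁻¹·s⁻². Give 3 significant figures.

9.63e-8 m

In G = c = 1 units mass has dimensions of length; the conversion factor is G/c².
1.30e20 kg × (G/c²) = 9.63e-8 m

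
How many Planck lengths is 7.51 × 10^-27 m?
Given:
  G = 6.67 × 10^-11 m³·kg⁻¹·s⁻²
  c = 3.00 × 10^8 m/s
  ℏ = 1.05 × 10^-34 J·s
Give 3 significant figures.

4.66 × 10^8

Planck length: ℓ_P = √(ℏG/c³) = 1.61 × 10^-35 m.
7.51 × 10^-27 / 1.61 × 10^-35 = 4.66 × 10^8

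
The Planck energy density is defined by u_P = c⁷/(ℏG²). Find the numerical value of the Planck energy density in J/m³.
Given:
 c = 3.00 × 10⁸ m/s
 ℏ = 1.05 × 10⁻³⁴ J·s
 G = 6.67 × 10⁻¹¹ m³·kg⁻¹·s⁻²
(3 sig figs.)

u_P = c⁷/(ℏG²)
  = 2.19 × 10⁵⁹ / 4.67 × 10⁻⁵⁵
  = 4.68 × 10¹¹³ J/m³

4.68 × 10¹¹³ J/m³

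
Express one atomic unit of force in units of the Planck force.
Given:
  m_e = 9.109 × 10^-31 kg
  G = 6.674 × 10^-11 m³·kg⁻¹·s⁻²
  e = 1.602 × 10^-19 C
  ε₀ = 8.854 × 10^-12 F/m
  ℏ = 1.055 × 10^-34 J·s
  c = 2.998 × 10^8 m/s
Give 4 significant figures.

atomic unit of force: F_au = E_h/a₀ = m_e²e⁶/((4πε₀)³ℏ⁴) = 8.220 × 10^-8 N
Planck force: F_P = c⁴/G = 1.210 × 10^44 N
ratio = 8.220 × 10^-8 / 1.210 × 10^44 = 6.791 × 10^-52

6.791 × 10^-52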